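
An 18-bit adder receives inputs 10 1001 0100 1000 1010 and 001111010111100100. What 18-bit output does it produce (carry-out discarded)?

111000101001101110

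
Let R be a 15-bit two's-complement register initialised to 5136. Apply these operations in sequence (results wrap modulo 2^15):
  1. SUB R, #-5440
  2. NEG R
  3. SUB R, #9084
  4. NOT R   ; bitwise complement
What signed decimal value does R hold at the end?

Start: R = 5136 = 001010000010000.
R = 5136 − (-5440) = 10576 = 010100101010000
R = −(10576) = -10576 = 101011010110000
R = -10576 − 9084 = -19660; wraps to 13108 = 011001100110100
R = NOT 011001100110100 = 100110011001011 = -13109

-13109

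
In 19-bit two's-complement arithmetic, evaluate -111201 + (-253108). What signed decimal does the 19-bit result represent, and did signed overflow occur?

-111201 → 1100100110110011111
-253108 → 1000010001101001100
  1100100110110011111
+ 1000010001101001100
= 0100111000011101011  (discard carry-out 1)
Result 0100111000011101011: MSB = 0 → value 159979.
Both addends are negative but the stored result is non-negative: signed overflow. The true value -111201 + (-253108) = -364309 lies outside [-262144, 262143].

159979; overflow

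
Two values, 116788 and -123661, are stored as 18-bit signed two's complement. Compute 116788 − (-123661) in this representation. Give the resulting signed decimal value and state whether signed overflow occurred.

116788 → 011100100000110100
-123661 → 100001110011110011
Subtract via negate-and-add: invert 100001110011110011 + 1 = 011110001100001101 (i.e. 123661).
  011100100000110100
+ 011110001100001101
= 111010101101000001
Result 111010101101000001: MSB = 1 → 240449 − 262144 = -21695.
Both addends (after negating the subtrahend) are non-negative but the stored result is negative: signed overflow. The true value 116788 − (-123661) = 240449 lies outside [-131072, 131071].

-21695; overflow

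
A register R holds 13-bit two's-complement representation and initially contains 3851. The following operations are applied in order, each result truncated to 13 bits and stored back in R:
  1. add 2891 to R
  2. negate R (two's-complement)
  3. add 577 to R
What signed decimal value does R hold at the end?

2027

Start: R = 3851 = 0111100001011.
R = 3851 + 2891 = 6742; wraps to -1450 = 1101001010110
R = −(-1450) = 1450 = 0010110101010
R = 1450 + 577 = 2027 = 0011111101011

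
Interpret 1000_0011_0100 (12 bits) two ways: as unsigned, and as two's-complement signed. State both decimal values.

Unsigned: 100000110100 = 2100.
Signed: MSB=1 → 2100 − 4096 = -1996.

unsigned = 2100, signed = -1996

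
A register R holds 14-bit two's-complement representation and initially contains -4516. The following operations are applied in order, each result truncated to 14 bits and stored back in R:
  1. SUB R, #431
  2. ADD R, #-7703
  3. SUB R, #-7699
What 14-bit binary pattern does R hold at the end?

10110010101001

Start: R = -4516 = 10111001011100.
R = -4516 − 431 = -4947 = 10110010101101
R = -4947 + (-7703) = -12650; wraps to 3734 = 00111010010110
R = 3734 − (-7699) = 11433; wraps to -4951 = 10110010101001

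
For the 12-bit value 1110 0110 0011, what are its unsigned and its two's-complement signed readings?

unsigned = 3683, signed = -413

Unsigned: 111001100011 = 3683.
Signed: MSB=1 → 3683 − 4096 = -413.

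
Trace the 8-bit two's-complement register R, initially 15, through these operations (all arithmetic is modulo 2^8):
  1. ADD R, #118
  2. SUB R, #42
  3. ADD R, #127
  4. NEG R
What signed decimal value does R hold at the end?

Start: R = 15 = 00001111.
R = 15 + 118 = 133; wraps to -123 = 10000101
R = -123 − 42 = -165; wraps to 91 = 01011011
R = 91 + 127 = 218; wraps to -38 = 11011010
R = −(-38) = 38 = 00100110

38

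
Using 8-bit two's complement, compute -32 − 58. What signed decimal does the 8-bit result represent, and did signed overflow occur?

-32 → 11100000
58 → 00111010
Subtract via negate-and-add: invert 00111010 + 1 = 11000110 (i.e. -58).
  11100000
+ 11000110
= 10100110  (discard carry-out 1)
Result 10100110: MSB = 1 → 166 − 256 = -90.
Both addends (after negating the subtrahend) are negative and so is the stored result: no signed overflow.

-90; no overflow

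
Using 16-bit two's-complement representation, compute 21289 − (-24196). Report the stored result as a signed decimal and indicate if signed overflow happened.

-20051; overflow

21289 → 0101001100101001
-24196 → 1010000101111100
Subtract via negate-and-add: invert 1010000101111100 + 1 = 0101111010000100 (i.e. 24196).
  0101001100101001
+ 0101111010000100
= 1011000110101101
Result 1011000110101101: MSB = 1 → 45485 − 65536 = -20051.
Both addends (after negating the subtrahend) are non-negative but the stored result is negative: signed overflow. The true value 21289 − (-24196) = 45485 lies outside [-32768, 32767].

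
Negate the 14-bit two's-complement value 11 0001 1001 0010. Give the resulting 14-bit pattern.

00111001101110

Invert: 00111001101101. Add 1: 00111001101110.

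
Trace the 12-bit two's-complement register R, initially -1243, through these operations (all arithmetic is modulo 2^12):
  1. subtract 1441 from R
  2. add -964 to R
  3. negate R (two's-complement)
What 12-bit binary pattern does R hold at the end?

Start: R = -1243 = 101100100101.
R = -1243 − 1441 = -2684; wraps to 1412 = 010110000100
R = 1412 + (-964) = 448 = 000111000000
R = −(448) = -448 = 111001000000

111001000000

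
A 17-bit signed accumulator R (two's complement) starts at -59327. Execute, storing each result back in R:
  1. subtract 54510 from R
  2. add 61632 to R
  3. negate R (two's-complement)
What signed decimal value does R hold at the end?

Start: R = -59327 = 10001100001000001.
R = -59327 − 54510 = -113837; wraps to 17235 = 00100001101010011
R = 17235 + 61632 = 78867; wraps to -52205 = 10011010000010011
R = −(-52205) = 52205 = 01100101111101101

52205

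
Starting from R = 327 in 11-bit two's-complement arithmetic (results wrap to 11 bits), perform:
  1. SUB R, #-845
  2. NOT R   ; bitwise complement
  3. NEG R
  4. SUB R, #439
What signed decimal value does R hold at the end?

Start: R = 327 = 00101000111.
R = 327 − (-845) = 1172; wraps to -876 = 10010010100
R = NOT 10010010100 = 01101101011 = 875
R = −(875) = -875 = 10010010101
R = -875 − 439 = -1314; wraps to 734 = 01011011110

734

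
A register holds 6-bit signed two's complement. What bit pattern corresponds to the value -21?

101011

|-21| = 21 = 010101 in 6 bits.
Invert the bits: 101010. Add 1: 101011.
Check: 101011 reads as 43 − 64 = -21.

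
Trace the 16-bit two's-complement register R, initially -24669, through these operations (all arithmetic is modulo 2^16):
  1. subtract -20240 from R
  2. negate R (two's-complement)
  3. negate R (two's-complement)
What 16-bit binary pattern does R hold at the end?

1110111010110011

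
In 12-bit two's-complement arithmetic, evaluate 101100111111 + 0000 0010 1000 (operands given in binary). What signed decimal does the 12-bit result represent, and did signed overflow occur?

101100111111 = -1217 (signed)
0000 0010 1000 → 000000101000 = 40 (signed)
  101100111111
+ 000000101000
= 101101100111
Result 101101100111: MSB = 1 → 2919 − 4096 = -1177.
Addends have opposite signs, so signed overflow cannot occur.

-1177; no overflow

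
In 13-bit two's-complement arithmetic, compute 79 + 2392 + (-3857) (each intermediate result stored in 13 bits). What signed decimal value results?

79 + 2392 = 2471 (0100110100111)
2471 + (-3857) = -1386 (1101010010110)

-1386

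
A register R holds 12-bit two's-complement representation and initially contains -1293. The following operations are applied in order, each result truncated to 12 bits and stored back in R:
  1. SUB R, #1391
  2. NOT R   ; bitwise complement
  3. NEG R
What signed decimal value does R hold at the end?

1413

Start: R = -1293 = 101011110011.
R = -1293 − 1391 = -2684; wraps to 1412 = 010110000100
R = NOT 010110000100 = 101001111011 = -1413
R = −(-1413) = 1413 = 010110000101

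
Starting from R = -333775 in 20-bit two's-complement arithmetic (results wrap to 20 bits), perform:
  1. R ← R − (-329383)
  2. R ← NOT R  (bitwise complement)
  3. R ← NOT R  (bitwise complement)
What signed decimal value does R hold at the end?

Start: R = -333775 = 10101110100000110001.
R = -333775 − (-329383) = -4392 = 11111110111011011000
R = NOT 11111110111011011000 = 00000001000100100111 = 4391
R = NOT 00000001000100100111 = 11111110111011011000 = -4392

-4392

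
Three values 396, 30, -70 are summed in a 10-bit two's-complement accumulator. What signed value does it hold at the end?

396 + 30 = 426 (0110101010)
426 + (-70) = 356 (0101100100)

356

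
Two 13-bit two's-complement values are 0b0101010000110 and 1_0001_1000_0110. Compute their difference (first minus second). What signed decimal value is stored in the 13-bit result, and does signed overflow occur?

-1792; overflow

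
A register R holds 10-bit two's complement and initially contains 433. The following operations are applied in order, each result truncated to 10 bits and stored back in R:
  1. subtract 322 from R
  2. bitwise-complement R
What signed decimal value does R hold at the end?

Start: R = 433 = 0110110001.
R = 433 − 322 = 111 = 0001101111
R = NOT 0001101111 = 1110010000 = -112

-112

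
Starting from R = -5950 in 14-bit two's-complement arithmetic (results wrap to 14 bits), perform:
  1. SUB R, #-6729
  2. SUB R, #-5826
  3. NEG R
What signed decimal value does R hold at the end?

Start: R = -5950 = 10100011000010.
R = -5950 − (-6729) = 779 = 00001100001011
R = 779 − (-5826) = 6605 = 01100111001101
R = −(6605) = -6605 = 10011000110011

-6605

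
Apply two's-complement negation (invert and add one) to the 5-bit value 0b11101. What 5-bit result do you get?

00011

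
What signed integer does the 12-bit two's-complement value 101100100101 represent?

MSB is 1, so the value is negative.
Unsigned reading: 2853. Subtract 2^12 = 4096: 2853 − 4096 = -1243.

-1243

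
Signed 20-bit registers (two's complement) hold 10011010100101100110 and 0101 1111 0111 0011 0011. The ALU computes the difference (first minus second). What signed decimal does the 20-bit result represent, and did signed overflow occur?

10011010100101100110 = -415386 (signed)
0101 1111 0111 0011 0011 → 01011111011100110011 = 390963 (signed)
Subtract via negate-and-add: invert 01011111011100110011 + 1 = 10100000100011001101 (i.e. -390963).
  10011010100101100110
+ 10100000100011001101
= 00111011001000110011  (discard carry-out 1)
Result 00111011001000110011: MSB = 0 → value 242227.
Both addends (after negating the subtrahend) are negative but the stored result is non-negative: signed overflow. The true value -415386 − 390963 = -806349 lies outside [-524288, 524287].

242227; overflow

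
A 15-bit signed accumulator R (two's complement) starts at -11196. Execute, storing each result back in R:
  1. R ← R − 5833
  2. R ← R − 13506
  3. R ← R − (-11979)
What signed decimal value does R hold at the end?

Start: R = -11196 = 101010001000100.
R = -11196 − 5833 = -17029; wraps to 15739 = 011110101111011
R = 15739 − 13506 = 2233 = 000100010111001
R = 2233 − (-11979) = 14212 = 011011110000100

14212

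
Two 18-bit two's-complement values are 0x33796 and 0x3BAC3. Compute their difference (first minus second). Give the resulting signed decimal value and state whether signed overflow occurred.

-33581; no overflow

0x33796 = 110011011110010110 = -51306 (signed)
0x3BAC3 = 111011101011000011 = -17725 (signed)
Subtract via negate-and-add: invert 111011101011000011 + 1 = 000100010100111101 (i.e. 17725).
  110011011110010110
+ 000100010100111101
= 110111110011010011
Result 110111110011010011: MSB = 1 → 228563 − 262144 = -33581.
Addends (after negating the subtrahend) have opposite signs, so signed overflow cannot occur.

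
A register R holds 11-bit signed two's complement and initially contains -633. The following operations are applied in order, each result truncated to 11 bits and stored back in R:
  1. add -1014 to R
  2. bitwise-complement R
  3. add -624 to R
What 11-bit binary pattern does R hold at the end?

01111111110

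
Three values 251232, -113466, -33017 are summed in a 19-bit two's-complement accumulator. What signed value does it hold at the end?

104749

251232 + (-113466) = 137766 (0100001101000100110)
137766 + (-33017) = 104749 (0011001100100101101)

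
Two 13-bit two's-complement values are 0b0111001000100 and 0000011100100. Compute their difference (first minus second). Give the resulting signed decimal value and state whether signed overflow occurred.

0b0111001000100 → 0111001000100 = 3652 (signed)
0000011100100 = 228 (signed)
Subtract via negate-and-add: invert 0000011100100 + 1 = 1111100011100 (i.e. -228).
  0111001000100
+ 1111100011100
= 0110101100000  (discard carry-out 1)
Result 0110101100000: MSB = 0 → value 3424.
Addends (after negating the subtrahend) have opposite signs, so signed overflow cannot occur.

3424; no overflow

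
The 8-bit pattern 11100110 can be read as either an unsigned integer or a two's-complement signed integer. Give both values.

unsigned = 230, signed = -26

Unsigned: 11100110 = 230.
Signed: MSB=1 → 230 − 256 = -26.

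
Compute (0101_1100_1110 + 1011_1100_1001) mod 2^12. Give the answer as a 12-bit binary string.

000110010111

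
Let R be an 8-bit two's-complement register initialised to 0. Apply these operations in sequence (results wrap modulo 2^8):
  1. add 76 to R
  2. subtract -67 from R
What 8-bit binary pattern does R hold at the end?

10001111

Start: R = 0 = 00000000.
R = 0 + 76 = 76 = 01001100
R = 76 − (-67) = 143; wraps to -113 = 10001111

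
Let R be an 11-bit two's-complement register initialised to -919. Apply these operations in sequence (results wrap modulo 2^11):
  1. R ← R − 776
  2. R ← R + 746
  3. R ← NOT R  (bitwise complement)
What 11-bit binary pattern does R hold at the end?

Start: R = -919 = 10001101001.
R = -919 − 776 = -1695; wraps to 353 = 00101100001
R = 353 + 746 = 1099; wraps to -949 = 10001001011
R = NOT 10001001011 = 01110110100 = 948

01110110100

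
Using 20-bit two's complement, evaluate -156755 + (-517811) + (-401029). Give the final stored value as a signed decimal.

-156755 + (-517811) = -674566 → wraps to 374010 (01011011010011111010)
374010 + (-401029) = -27019 (11111001011001110101)

-27019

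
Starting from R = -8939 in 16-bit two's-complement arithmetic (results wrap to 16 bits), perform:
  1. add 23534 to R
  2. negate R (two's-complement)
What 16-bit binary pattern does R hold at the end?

Start: R = -8939 = 1101110100010101.
R = -8939 + 23534 = 14595 = 0011100100000011
R = −(14595) = -14595 = 1100011011111101

1100011011111101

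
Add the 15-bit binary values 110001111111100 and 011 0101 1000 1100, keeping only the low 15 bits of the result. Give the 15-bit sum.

001100110001000

  110001111111100
+ 011010110001100
= 001100110001000  (discard carry-out 1)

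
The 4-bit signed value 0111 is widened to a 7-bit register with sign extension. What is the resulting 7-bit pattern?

0000111

MSB of 0111 is 0; replicate it into the new high bits.
000|0111 → 0000111 (still 7).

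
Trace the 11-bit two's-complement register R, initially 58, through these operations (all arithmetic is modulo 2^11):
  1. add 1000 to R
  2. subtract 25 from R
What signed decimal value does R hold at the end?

-1015

Start: R = 58 = 00000111010.
R = 58 + 1000 = 1058; wraps to -990 = 10000100010
R = -990 − 25 = -1015 = 10000001001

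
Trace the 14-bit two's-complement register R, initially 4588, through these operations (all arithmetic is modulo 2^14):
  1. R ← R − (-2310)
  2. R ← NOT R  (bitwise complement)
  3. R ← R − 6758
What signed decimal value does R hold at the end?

2727

Start: R = 4588 = 01000111101100.
R = 4588 − (-2310) = 6898 = 01101011110010
R = NOT 01101011110010 = 10010100001101 = -6899
R = -6899 − 6758 = -13657; wraps to 2727 = 00101010100111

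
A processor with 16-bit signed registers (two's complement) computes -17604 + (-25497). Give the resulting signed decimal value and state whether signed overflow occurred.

22435; overflow

-17604 → 1011101100111100
-25497 → 1001110001100111
  1011101100111100
+ 1001110001100111
= 0101011110100011  (discard carry-out 1)
Result 0101011110100011: MSB = 0 → value 22435.
Both addends are negative but the stored result is non-negative: signed overflow. The true value -17604 + (-25497) = -43101 lies outside [-32768, 32767].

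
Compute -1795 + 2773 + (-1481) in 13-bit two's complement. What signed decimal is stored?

-1795 + 2773 = 978 (0001111010010)
978 + (-1481) = -503 (1111000001001)

-503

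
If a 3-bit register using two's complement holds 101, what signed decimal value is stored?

MSB is 1, so the value is negative.
Invert: 010. Add 1: 011 = 3. So the value is −3.

-3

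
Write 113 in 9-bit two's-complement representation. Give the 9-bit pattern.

001110001

113 is non-negative, so write it directly in 9 bits: 001110001.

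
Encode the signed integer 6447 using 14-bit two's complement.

01100100101111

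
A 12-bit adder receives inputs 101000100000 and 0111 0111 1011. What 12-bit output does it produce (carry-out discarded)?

000110011011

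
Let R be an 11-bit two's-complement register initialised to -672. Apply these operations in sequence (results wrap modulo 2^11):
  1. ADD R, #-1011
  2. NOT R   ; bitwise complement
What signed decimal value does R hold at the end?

-366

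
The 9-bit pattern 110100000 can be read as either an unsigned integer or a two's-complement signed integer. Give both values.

unsigned = 416, signed = -96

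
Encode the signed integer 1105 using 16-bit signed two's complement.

0000010001010001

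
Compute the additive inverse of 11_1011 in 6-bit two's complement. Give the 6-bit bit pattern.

000101

Invert: 000100. Add 1: 000101.
Check: 111011 = -5, 000101 = 5.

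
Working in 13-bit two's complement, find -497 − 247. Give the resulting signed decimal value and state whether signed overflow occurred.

-497 → 1111000001111
247 → 0000011110111
Subtract via negate-and-add: invert 0000011110111 + 1 = 1111100001001 (i.e. -247).
  1111000001111
+ 1111100001001
= 1110100011000  (discard carry-out 1)
Result 1110100011000: MSB = 1 → 7448 − 8192 = -744.
Both addends (after negating the subtrahend) are negative and so is the stored result: no signed overflow.

-744; no overflow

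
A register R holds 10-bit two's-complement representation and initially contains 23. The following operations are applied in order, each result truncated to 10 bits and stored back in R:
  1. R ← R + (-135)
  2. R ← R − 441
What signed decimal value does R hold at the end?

Start: R = 23 = 0000010111.
R = 23 + (-135) = -112 = 1110010000
R = -112 − 441 = -553; wraps to 471 = 0111010111

471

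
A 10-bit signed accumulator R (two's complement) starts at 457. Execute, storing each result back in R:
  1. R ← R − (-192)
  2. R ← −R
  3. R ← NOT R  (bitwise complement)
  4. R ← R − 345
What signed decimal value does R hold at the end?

Start: R = 457 = 0111001001.
R = 457 − (-192) = 649; wraps to -375 = 1010001001
R = −(-375) = 375 = 0101110111
R = NOT 0101110111 = 1010001000 = -376
R = -376 − 345 = -721; wraps to 303 = 0100101111

303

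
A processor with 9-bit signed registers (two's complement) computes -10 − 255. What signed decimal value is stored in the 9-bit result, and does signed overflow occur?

-10 → 111110110
255 → 011111111
Subtract via negate-and-add: invert 011111111 + 1 = 100000001 (i.e. -255).
  111110110
+ 100000001
= 011110111  (discard carry-out 1)
Result 011110111: MSB = 0 → value 247.
Both addends (after negating the subtrahend) are negative but the stored result is non-negative: signed overflow. The true value -10 − 255 = -265 lies outside [-256, 255].

247; overflow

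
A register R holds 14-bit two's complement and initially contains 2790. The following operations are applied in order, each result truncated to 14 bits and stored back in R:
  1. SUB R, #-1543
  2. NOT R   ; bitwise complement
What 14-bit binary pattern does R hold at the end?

Start: R = 2790 = 00101011100110.
R = 2790 − (-1543) = 4333 = 01000011101101
R = NOT 01000011101101 = 10111100010010 = -4334

10111100010010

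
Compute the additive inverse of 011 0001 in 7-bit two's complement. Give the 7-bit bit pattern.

1001111

Invert: 1001110. Add 1: 1001111.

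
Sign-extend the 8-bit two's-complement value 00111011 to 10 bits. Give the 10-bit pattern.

0000111011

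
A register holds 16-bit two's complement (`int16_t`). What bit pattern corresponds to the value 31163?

31163 is non-negative, so write it directly in 16 bits: 0111100110111011.

0111100110111011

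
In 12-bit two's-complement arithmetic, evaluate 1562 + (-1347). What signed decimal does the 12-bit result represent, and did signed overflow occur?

1562 → 011000011010
-1347 → 101010111101
  011000011010
+ 101010111101
= 000011010111  (discard carry-out 1)
Result 000011010111: MSB = 0 → value 215.
Addends have opposite signs, so signed overflow cannot occur.

215; no overflow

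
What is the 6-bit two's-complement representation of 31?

31 is non-negative, so write it directly in 6 bits: 011111.

011111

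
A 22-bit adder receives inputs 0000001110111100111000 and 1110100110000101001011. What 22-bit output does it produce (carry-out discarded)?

1110110101000010000011

  0000001110111100111000
+ 1110100110000101001011
= 1110110101000010000011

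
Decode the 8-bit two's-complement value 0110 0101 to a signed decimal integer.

MSB is 0, so the value is non-negative: 01100101 = 101.

101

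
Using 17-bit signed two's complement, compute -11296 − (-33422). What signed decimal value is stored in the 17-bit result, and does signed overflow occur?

22126; no overflow

-11296 → 11101001111100000
-33422 → 10111110101110010
Subtract via negate-and-add: invert 10111110101110010 + 1 = 01000001010001110 (i.e. 33422).
  11101001111100000
+ 01000001010001110
= 00101011001101110  (discard carry-out 1)
Result 00101011001101110: MSB = 0 → value 22126.
Addends (after negating the subtrahend) have opposite signs, so signed overflow cannot occur.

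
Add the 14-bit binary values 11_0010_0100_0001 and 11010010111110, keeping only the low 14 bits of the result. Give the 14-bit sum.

10011011111111

  11001001000001
+ 11010010111110
= 10011011111111  (discard carry-out 1)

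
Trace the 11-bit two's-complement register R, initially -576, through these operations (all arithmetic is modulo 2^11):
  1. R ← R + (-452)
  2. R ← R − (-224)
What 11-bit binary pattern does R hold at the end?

10011011100

Start: R = -576 = 10111000000.
R = -576 + (-452) = -1028; wraps to 1020 = 01111111100
R = 1020 − (-224) = 1244; wraps to -804 = 10011011100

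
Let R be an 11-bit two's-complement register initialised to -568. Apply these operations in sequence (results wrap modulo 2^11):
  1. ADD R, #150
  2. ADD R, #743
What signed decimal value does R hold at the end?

325

Start: R = -568 = 10111001000.
R = -568 + 150 = -418 = 11001011110
R = -418 + 743 = 325 = 00101000101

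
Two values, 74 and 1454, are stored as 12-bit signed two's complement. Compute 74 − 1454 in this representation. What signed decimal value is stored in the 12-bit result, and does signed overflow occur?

-1380; no overflow

74 → 000001001010
1454 → 010110101110
Subtract via negate-and-add: invert 010110101110 + 1 = 101001010010 (i.e. -1454).
  000001001010
+ 101001010010
= 101010011100
Result 101010011100: MSB = 1 → 2716 − 4096 = -1380.
Addends (after negating the subtrahend) have opposite signs, so signed overflow cannot occur.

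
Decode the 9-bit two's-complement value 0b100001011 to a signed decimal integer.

-245

MSB is 1, so the value is negative.
Invert: 011110100. Add 1: 011110101 = 245. So the value is −245.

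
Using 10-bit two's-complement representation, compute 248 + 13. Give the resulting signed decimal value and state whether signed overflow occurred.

248 → 0011111000
13 → 0000001101
  0011111000
+ 0000001101
= 0100000101
Result 0100000101: MSB = 0 → value 261.
Both addends are non-negative and so is the stored result: no signed overflow.

261; no overflow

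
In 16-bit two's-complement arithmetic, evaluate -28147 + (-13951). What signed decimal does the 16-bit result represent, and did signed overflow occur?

23438; overflow

-28147 → 1001001000001101
-13951 → 1100100110000001
  1001001000001101
+ 1100100110000001
= 0101101110001110  (discard carry-out 1)
Result 0101101110001110: MSB = 0 → value 23438.
Both addends are negative but the stored result is non-negative: signed overflow. The true value -28147 + (-13951) = -42098 lies outside [-32768, 32767].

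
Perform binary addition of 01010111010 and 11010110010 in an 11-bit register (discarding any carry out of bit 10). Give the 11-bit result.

00101101100

  01010111010
+ 11010110010
= 00101101100  (discard carry-out 1)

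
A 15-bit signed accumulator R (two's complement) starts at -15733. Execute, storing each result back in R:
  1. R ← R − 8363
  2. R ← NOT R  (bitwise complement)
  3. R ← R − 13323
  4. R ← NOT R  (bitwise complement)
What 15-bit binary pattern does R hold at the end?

Start: R = -15733 = 100001010001011.
R = -15733 − 8363 = -24096; wraps to 8672 = 010000111100000
R = NOT 010000111100000 = 101111000011111 = -8673
R = -8673 − 13323 = -21996; wraps to 10772 = 010101000010100
R = NOT 010101000010100 = 101010111101011 = -10773

101010111101011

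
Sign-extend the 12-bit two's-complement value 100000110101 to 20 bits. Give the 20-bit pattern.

11111111100000110101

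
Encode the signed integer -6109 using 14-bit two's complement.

|-6109| = 6109 = 01011111011101 in 14 bits.
Invert the bits: 10100000100010. Add 1: 10100000100011.
Check: 10100000100011 reads as 10275 − 16384 = -6109.

10100000100011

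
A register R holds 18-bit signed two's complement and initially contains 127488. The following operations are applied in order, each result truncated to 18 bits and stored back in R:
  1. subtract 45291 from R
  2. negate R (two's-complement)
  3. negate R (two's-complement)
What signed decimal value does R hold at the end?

Start: R = 127488 = 011111001000000000.
R = 127488 − 45291 = 82197 = 010100000100010101
R = −(82197) = -82197 = 101011111011101011
R = −(-82197) = 82197 = 010100000100010101

82197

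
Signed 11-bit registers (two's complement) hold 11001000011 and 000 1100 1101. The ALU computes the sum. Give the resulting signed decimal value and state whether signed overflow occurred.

11001000011 = -445 (signed)
000 1100 1101 → 00011001101 = 205 (signed)
  11001000011
+ 00011001101
= 11100010000
Result 11100010000: MSB = 1 → 1808 − 2048 = -240.
Addends have opposite signs, so signed overflow cannot occur.

-240; no overflow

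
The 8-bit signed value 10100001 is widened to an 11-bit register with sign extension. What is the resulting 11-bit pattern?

MSB of 10100001 is 1; replicate it into the new high bits.
111|10100001 → 11110100001 (still -95).

11110100001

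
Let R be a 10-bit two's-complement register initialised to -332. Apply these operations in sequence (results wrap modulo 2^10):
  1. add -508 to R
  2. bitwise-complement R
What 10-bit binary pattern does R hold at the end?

Start: R = -332 = 1010110100.
R = -332 + (-508) = -840; wraps to 184 = 0010111000
R = NOT 0010111000 = 1101000111 = -185

1101000111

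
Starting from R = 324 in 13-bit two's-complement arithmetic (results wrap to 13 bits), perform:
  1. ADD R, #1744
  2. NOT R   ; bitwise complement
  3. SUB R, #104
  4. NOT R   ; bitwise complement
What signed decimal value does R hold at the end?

2172

Start: R = 324 = 0000101000100.
R = 324 + 1744 = 2068 = 0100000010100
R = NOT 0100000010100 = 1011111101011 = -2069
R = -2069 − 104 = -2173 = 1011110000011
R = NOT 1011110000011 = 0100001111100 = 2172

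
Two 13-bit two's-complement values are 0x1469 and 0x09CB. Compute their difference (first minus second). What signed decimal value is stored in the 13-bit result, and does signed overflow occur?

0x1469 = 1010001101001 = -2967 (signed)
0x09CB = 0100111001011 = 2507 (signed)
Subtract via negate-and-add: invert 0100111001011 + 1 = 1011000110101 (i.e. -2507).
  1010001101001
+ 1011000110101
= 0101010011110  (discard carry-out 1)
Result 0101010011110: MSB = 0 → value 2718.
Both addends (after negating the subtrahend) are negative but the stored result is non-negative: signed overflow. The true value -2967 − 2507 = -5474 lies outside [-4096, 4095].

2718; overflow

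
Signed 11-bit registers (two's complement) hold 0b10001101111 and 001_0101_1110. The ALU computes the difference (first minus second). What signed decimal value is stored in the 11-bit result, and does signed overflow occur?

785; overflow

0b10001101111 → 10001101111 = -913 (signed)
001_0101_1110 → 00101011110 = 350 (signed)
Subtract via negate-and-add: invert 00101011110 + 1 = 11010100010 (i.e. -350).
  10001101111
+ 11010100010
= 01100010001  (discard carry-out 1)
Result 01100010001: MSB = 0 → value 785.
Both addends (after negating the subtrahend) are negative but the stored result is non-negative: signed overflow. The true value -913 − 350 = -1263 lies outside [-1024, 1023].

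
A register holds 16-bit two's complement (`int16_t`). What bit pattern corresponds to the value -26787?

|-26787| = 26787 = 0110100010100011 in 16 bits.
Invert the bits: 1001011101011100. Add 1: 1001011101011101.
Check: 1001011101011101 reads as 38749 − 65536 = -26787.

1001011101011101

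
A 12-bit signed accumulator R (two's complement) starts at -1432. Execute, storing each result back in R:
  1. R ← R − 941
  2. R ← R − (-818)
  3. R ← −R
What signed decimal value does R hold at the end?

1555

Start: R = -1432 = 101001101000.
R = -1432 − 941 = -2373; wraps to 1723 = 011010111011
R = 1723 − (-818) = 2541; wraps to -1555 = 100111101101
R = −(-1555) = 1555 = 011000010011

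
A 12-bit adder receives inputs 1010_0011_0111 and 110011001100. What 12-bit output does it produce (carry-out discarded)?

011100000011

  101000110111
+ 110011001100
= 011100000011  (discard carry-out 1)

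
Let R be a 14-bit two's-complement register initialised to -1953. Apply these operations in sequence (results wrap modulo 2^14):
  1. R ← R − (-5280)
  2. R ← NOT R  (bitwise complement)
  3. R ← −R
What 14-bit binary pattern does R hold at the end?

00110100000000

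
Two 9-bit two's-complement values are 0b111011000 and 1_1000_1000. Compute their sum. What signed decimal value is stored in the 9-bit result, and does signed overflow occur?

-160; no overflow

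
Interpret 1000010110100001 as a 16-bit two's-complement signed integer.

-31327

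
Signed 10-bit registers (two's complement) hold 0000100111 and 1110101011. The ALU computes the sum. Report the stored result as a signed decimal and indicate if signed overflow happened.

-46; no overflow

0000100111 = 39 (signed)
1110101011 = -85 (signed)
  0000100111
+ 1110101011
= 1111010010
Result 1111010010: MSB = 1 → 978 − 1024 = -46.
Addends have opposite signs, so signed overflow cannot occur.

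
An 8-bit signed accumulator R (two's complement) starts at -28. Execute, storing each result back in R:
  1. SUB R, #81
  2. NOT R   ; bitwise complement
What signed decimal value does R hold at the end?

Start: R = -28 = 11100100.
R = -28 − 81 = -109 = 10010011
R = NOT 10010011 = 01101100 = 108

108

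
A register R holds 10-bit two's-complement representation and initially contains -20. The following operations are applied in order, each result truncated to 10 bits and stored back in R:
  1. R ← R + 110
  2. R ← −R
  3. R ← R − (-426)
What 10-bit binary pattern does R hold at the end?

Start: R = -20 = 1111101100.
R = -20 + 110 = 90 = 0001011010
R = −(90) = -90 = 1110100110
R = -90 − (-426) = 336 = 0101010000

0101010000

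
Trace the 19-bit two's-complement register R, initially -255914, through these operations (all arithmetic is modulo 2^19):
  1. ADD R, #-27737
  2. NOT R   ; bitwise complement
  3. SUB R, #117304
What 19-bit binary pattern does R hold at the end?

Start: R = -255914 = 1000001100001010110.
R = -255914 + (-27737) = -283651; wraps to 240637 = 0111010101111111101
R = NOT 0111010101111111101 = 1000101010000000010 = -240638
R = -240638 − 117304 = -357942; wraps to 166346 = 0101000100111001010

0101000100111001010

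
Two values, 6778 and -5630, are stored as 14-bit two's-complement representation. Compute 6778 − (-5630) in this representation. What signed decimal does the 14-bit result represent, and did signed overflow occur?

-3976; overflow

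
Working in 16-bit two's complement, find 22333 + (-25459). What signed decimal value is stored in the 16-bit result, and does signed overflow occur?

22333 → 0101011100111101
-25459 → 1001110010001101
  0101011100111101
+ 1001110010001101
= 1111001111001010
Result 1111001111001010: MSB = 1 → 62410 − 65536 = -3126.
Addends have opposite signs, so signed overflow cannot occur.

-3126; no overflow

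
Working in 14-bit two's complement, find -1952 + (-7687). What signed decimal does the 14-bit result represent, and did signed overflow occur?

6745; overflow

-1952 → 11100001100000
-7687 → 10000111111001
  11100001100000
+ 10000111111001
= 01101001011001  (discard carry-out 1)
Result 01101001011001: MSB = 0 → value 6745.
Both addends are negative but the stored result is non-negative: signed overflow. The true value -1952 + (-7687) = -9639 lies outside [-8192, 8191].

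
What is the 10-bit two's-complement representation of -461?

1000110011

|-461| = 461 = 0111001101 in 10 bits.
Invert the bits: 1000110010. Add 1: 1000110011.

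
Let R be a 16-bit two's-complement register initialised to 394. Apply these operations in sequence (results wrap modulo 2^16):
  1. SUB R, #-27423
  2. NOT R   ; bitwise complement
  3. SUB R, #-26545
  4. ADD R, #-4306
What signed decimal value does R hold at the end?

-5579

Start: R = 394 = 0000000110001010.
R = 394 − (-27423) = 27817 = 0110110010101001
R = NOT 0110110010101001 = 1001001101010110 = -27818
R = -27818 − (-26545) = -1273 = 1111101100000111
R = -1273 + (-4306) = -5579 = 1110101000110101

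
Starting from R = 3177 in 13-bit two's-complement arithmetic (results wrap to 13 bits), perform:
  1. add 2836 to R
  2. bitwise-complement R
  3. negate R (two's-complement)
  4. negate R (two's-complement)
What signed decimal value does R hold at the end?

2178

Start: R = 3177 = 0110001101001.
R = 3177 + 2836 = 6013; wraps to -2179 = 1011101111101
R = NOT 1011101111101 = 0100010000010 = 2178
R = −(2178) = -2178 = 1011101111110
R = −(-2178) = 2178 = 0100010000010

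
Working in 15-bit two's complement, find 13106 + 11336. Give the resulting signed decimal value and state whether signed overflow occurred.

13106 → 011001100110010
11336 → 010110001001000
  011001100110010
+ 010110001001000
= 101111101111010
Result 101111101111010: MSB = 1 → 24442 − 32768 = -8326.
Both addends are non-negative but the stored result is negative: signed overflow. The true value 13106 + 11336 = 24442 lies outside [-16384, 16383].

-8326; overflow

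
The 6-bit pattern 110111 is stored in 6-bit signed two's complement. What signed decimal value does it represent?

MSB is 1, so the value is negative.
Unsigned reading: 55. Subtract 2^6 = 64: 55 − 64 = -9.

-9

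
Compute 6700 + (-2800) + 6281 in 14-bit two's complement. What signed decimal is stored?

6700 + (-2800) = 3900 (00111100111100)
3900 + 6281 = 10181 → wraps to -6203 (10011111000101)

-6203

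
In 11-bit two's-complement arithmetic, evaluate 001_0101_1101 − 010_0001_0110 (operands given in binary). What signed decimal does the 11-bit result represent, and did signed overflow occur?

-185; no overflow

001_0101_1101 → 00101011101 = 349 (signed)
010_0001_0110 → 01000010110 = 534 (signed)
Subtract via negate-and-add: invert 01000010110 + 1 = 10111101010 (i.e. -534).
  00101011101
+ 10111101010
= 11101000111
Result 11101000111: MSB = 1 → 1863 − 2048 = -185.
Addends (after negating the subtrahend) have opposite signs, so signed overflow cannot occur.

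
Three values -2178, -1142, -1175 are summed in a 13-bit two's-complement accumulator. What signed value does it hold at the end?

-2178 + (-1142) = -3320 (1001100001000)
-3320 + (-1175) = -4495 → wraps to 3697 (0111001110001)

3697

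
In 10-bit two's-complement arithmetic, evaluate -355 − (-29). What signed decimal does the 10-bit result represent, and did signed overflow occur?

-326; no overflow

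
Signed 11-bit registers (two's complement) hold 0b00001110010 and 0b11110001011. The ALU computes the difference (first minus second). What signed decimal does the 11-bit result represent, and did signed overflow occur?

231; no overflow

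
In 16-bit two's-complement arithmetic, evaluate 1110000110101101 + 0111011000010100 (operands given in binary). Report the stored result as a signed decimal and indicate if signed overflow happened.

22465; no overflow

1110000110101101 = -7763 (signed)
0111011000010100 = 30228 (signed)
  1110000110101101
+ 0111011000010100
= 0101011111000001  (discard carry-out 1)
Result 0101011111000001: MSB = 0 → value 22465.
Addends have opposite signs, so signed overflow cannot occur.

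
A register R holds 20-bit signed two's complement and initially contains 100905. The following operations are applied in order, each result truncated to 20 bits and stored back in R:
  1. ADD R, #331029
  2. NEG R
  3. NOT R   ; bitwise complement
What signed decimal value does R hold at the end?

431933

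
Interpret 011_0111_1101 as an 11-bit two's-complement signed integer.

893

MSB is 0, so the value is non-negative: 01101111101 = 893.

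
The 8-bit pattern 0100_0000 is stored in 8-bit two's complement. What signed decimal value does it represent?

MSB is 0, so the value is non-negative: 01000000 = 64.

64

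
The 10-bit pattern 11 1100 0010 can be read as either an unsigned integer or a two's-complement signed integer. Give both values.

unsigned = 962, signed = -62

Unsigned: 1111000010 = 962.
Signed: MSB=1 → 962 − 1024 = -62.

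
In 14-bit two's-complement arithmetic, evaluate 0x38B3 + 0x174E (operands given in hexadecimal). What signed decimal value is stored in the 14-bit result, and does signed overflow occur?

0x38B3 = 11100010110011 = -1869 (signed)
0x174E = 01011101001110 = 5966 (signed)
  11100010110011
+ 01011101001110
= 01000000000001  (discard carry-out 1)
Result 01000000000001: MSB = 0 → value 4097.
Addends have opposite signs, so signed overflow cannot occur.

4097; no overflow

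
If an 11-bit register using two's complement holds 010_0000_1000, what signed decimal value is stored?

MSB is 0, so the value is non-negative: 01000001000 = 520.

520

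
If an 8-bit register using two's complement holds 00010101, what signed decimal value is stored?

MSB is 0, so the value is non-negative: 00010101 = 21.

21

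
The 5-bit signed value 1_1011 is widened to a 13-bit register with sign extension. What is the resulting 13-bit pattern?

MSB of 11011 is 1; replicate it into the new high bits.
11111111|11011 → 1111111111011 (still -5).

1111111111011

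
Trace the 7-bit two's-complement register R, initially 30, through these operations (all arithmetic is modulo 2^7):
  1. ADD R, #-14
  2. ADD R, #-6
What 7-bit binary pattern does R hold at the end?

0001010

Start: R = 30 = 0011110.
R = 30 + (-14) = 16 = 0010000
R = 16 + (-6) = 10 = 0001010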